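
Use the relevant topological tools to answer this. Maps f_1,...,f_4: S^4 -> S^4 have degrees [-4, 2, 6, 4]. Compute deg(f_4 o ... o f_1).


Degree is multiplicative: deg(composition) = product of degrees.
= (-4) * (2) * (6) * (4) = -192

-192


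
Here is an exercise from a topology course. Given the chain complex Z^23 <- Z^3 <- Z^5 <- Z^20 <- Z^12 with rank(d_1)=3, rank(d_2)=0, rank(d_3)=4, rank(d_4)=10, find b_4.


rank H_k = rank(ker d_k) - rank(im d_{k+1}).
rank(ker d_4) = rank(C_4) - rank(d_4) = 12 - 10 = 2.
rank(im d_{4+1}) = 0.
rank H_4 = 2 - 0 = 2

2


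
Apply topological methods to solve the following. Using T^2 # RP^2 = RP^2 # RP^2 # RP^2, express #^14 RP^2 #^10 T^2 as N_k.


Since a >= 1, the sum is non-orientable; each T^2 can be replaced by RP^2 # RP^2 (since T^2#RP^2 = 3RP^2).
Total crosscaps k = 14 + 2*10 = 34.
Check via chi: chi = 14*1 + 10*0 - (14+10-1)*2 = -32 = 2 - k = -32. Consistent.

34


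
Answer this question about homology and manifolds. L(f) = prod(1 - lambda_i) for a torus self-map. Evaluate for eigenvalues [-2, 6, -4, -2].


For a torus self-map: L(f) = det(I - A) where A acts on H_1.
L(f) = (1--2) * (1-6) * (1--4) * (1--2) = 3 * -5 * 5 * 3 = -225

-225


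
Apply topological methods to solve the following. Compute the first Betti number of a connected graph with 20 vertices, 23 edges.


For a connected graph: rank(pi_1) = b_1 = E - V + 1 = 1 - chi.
chi = V - E = 20 - 23 = -3.
rank = 1 - (-3) = 23 - 20 + 1 = 4

4


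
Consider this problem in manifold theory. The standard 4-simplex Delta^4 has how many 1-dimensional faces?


Delta^4 has 4+1 vertices. A 1-face is a choice of 1+1 vertices.
f_1 = C(4+1, 1+1) = C(5,2) = 10

10


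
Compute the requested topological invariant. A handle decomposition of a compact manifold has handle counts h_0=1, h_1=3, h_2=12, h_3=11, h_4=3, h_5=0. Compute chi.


Handles of index k contribute (-1)^k to chi (same as CW cells).
chi = (1) + (-3) + (12) + (-11) + (3) + (0) = 2

2


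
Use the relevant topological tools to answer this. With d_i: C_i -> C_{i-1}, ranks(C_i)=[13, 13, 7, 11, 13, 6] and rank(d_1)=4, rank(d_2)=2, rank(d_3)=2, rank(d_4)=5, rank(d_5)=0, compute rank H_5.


rank H_k = rank(ker d_k) - rank(im d_{k+1}).
rank(ker d_5) = rank(C_5) - rank(d_5) = 6 - 0 = 6.
rank(im d_{5+1}) = 0.
rank H_5 = 6 - 0 = 6

6


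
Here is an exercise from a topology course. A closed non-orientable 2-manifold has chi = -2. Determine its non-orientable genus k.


chi = 2 - k for closed non-orientable surfaces with k crosscaps.
-2 = 2 - k
k = 2 - (-2) = 4

4


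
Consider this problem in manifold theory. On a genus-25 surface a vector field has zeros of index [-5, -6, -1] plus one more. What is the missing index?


Poincare-Hopf: sum of indices = chi(M).
chi(Sigma_25) = 2 - 2*25 = -48.
Sum of known indices = -12.
x = chi - (sum known) = -48 - (-12) = -36

-36


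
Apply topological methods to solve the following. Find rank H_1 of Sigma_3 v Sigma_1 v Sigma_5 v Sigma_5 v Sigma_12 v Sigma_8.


For a wedge X v Y: reduced H_k(X v Y) = H_k(X) + H_k(Y).
Each Sigma_g contributes b_1 = 2g.
b_1 = 6 + 2 + 10 + 10 + 24 + 16 = 68

68


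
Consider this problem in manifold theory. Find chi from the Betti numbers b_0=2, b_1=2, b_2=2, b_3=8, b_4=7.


chi = sum_k (-1)^k b_k.
= (2) + (-2) + (2) + (-8) + (7)
= 1

1


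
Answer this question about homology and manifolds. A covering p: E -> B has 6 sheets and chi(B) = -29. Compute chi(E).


For a finite covering: chi(E) = (number of sheets) * chi(B).
chi(E) = 6 * (-29) = -174

-174


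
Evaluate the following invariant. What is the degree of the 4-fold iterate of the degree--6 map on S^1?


deg(f) = -6. Degree is multiplicative: deg(f^4) = (deg f)^4.
deg(f^4) = (-6)^4 = 1296

1296


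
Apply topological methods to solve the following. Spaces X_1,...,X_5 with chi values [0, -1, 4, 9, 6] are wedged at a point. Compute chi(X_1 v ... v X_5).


chi(A v B) = chi(A) + chi(B) - 1 (one point identified).
For 5 spaces: chi = (sum chi_i) - (5 - 1).
sum = 18; chi = 18 - 4 = 14

14


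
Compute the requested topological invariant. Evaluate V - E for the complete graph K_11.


K_11: V = 11, E = C(11,2) = 55.
chi = V - E = 11 - 55 = -44

-44


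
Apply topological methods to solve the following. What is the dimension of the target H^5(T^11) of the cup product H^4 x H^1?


Cup product: H^p x H^q -> H^{p+q}; here p+q = 4+1 = 5.
rank H^k(T^n) = C(n,k).
C(11,5) = 462

462


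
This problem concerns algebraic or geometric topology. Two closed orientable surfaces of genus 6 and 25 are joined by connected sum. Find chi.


chi(Sigma_6) = 2 - 2*6 = -10
chi(Sigma_25) = 2 - 2*25 = -48
For surfaces: chi(A#B) = chi(A) + chi(B) - 2.
chi = -10 + -48 - 2 = -60

-60


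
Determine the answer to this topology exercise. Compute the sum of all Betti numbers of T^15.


b_k(T^15) = C(15,k), so the sum over k is sum_k C(15,k) = 2^15.
Total = 2^15 = 32768

32768


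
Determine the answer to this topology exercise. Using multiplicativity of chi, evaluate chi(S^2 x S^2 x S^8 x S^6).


chi is multiplicative: chi(X x Y) = chi(X) chi(Y).
Each even-dim sphere has chi = 2. There are 4 factors.
chi = 2^4 = 16

16


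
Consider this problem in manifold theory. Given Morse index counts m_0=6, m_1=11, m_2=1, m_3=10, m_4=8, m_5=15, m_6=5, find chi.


Morse theory: chi(M) = sum_k (-1)^k m_k where m_k = #(index-k critical points).
= (6) + (-11) + (1) + (-10) + (8) + (-15) + (5) = -16

-16


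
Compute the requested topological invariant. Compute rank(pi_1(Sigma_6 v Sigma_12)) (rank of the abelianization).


For a wedge: H_1(A v B) = H_1(A) + H_1(B).
b_1(Sigma_6) = 12, b_1(Sigma_12) = 24.
b_1 = 12 + 24 = 36

36


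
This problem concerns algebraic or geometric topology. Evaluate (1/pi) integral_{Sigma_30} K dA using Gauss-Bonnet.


Gauss-Bonnet: integral K dA = 2*pi*chi(M).
chi(Sigma_30) = 2 - 2*30 = -58.
(integral K dA)/pi = 2*chi = 2*(-58) = -116

-116


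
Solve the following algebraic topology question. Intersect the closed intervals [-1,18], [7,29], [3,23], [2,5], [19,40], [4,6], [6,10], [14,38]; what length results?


Intersection = [max(a_i), min(b_i)] = [19, 5].
Since 19 > 5, the intersection is empty.
Length = 0

0


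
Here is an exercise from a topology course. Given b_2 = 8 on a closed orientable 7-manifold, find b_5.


Poincare duality for closed orientable n-manifolds: b_k = b_{n-k}.
Here n = 7, so b_5 = b_2 = 8

8


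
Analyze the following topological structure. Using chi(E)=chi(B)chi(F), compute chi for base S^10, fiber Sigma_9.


chi(S^10) = 2 (n even), chi(Sigma_9) = 2 - 2*9 = -16.
chi(E) = 2 * (-16) = -32

-32


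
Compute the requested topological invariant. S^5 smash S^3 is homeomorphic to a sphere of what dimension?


S^m ^ S^n = S^{m+n}.
k = 5 + 3 = 8

8


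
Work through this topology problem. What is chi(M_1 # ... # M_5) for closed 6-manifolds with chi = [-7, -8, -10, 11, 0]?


For n-manifolds: chi(A#B) = chi(A) + chi(B) - chi(S^6).
chi(S^6) = 1 + (-1)^6 = 2.
chi(#) = (sum chi_i) - (5-1)*chi(S^6) = -14 - 4*2 = -22

-22


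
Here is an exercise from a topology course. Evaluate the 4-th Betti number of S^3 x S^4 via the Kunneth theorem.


Each S^d has Poincare polynomial 1 + t^d.
The product S^3 x S^4 has Poincare polynomial prod(1+t^d_i).
Expanding: b_0=1, b_3=1, b_4=1, b_7=1.
b_4 = 1

1


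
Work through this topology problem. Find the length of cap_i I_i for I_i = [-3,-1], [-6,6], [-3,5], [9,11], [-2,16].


Intersection = [max(a_i), min(b_i)] = [9, -1].
Since 9 > -1, the intersection is empty.
Length = 0

0


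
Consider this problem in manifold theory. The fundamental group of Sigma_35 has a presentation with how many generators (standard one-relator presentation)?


Standard presentation: pi_1(Sigma_g) = <a_1,b_1,...,a_g,b_g | [a_1,b_1]...[a_g,b_g] = 1>.
Number of generators = 2g = 2*35 = 70

70


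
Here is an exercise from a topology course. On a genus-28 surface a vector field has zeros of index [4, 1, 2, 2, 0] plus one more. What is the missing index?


Poincare-Hopf: sum of indices = chi(M).
chi(Sigma_28) = 2 - 2*28 = -54.
Sum of known indices = 9.
x = chi - (sum known) = -54 - (9) = -63

-63


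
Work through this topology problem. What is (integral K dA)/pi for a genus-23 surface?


Gauss-Bonnet: integral K dA = 2*pi*chi(M).
chi(Sigma_23) = 2 - 2*23 = -44.
(integral K dA)/pi = 2*chi = 2*(-44) = -88

-88


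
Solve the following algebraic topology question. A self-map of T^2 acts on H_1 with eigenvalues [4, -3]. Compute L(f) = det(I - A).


For a torus self-map: L(f) = det(I - A) where A acts on H_1.
L(f) = (1-4) * (1--3) = -3 * 4 = -12

-12


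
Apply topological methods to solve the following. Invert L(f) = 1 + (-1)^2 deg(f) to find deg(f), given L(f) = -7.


L(f) = 1 + (-1)^2 deg(f) on S^2.
-7 = 1 + (-1)^2 * deg(f)
(-1)^2 * deg(f) = -8
deg(f) = -8

-8


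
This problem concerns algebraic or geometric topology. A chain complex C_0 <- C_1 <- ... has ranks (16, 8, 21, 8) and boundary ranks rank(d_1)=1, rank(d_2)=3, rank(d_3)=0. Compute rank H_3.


rank H_k = rank(ker d_k) - rank(im d_{k+1}).
rank(ker d_3) = rank(C_3) - rank(d_3) = 8 - 0 = 8.
rank(im d_{3+1}) = 0.
rank H_3 = 8 - 0 = 8

8


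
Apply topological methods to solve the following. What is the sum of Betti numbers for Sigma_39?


For Sigma_39: b_0 = 1, b_1 = 2g = 78, b_2 = 1.
Total = 1 + 78 + 1 = 80

80


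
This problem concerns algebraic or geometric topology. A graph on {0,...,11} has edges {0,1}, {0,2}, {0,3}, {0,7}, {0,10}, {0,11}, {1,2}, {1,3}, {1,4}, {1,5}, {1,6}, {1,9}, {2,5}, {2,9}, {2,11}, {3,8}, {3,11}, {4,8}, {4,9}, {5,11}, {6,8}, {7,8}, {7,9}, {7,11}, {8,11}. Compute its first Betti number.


b_1 = E - V + (number of components).
E = 25, V = 12, components = 1.
b_1 = 25 - 12 + 1 = 14

14


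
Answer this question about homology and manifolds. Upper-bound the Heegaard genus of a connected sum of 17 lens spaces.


Heegaard genus satisfies g(A#B) <= g(A) + g(B).
Each lens space has g = 1.
Upper bound: 17 * 1 = 17

17


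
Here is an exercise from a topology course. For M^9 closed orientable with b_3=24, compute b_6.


Poincare duality for closed orientable n-manifolds: b_k = b_{n-k}.
Here n = 9, so b_6 = b_3 = 24

24


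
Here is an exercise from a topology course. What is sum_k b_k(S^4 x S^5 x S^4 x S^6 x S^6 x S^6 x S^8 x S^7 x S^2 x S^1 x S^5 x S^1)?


Total Betti number is multiplicative under products.
Each S^d (d>=1) has total Betti number 2.
There are 12 sphere factors.
Total = 2^12 = 4096

4096


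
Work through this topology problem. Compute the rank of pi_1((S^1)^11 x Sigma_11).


pi_1(A x B) = pi_1(A) x pi_1(B); rank of abelianization = b_1.
b_1(T^11) = 11, b_1(Sigma_11) = 2*11 = 22.
b_1(product) = 11 + 22 = 33

33


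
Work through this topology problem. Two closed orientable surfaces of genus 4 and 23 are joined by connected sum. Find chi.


chi(Sigma_4) = 2 - 2*4 = -6
chi(Sigma_23) = 2 - 2*23 = -44
For surfaces: chi(A#B) = chi(A) + chi(B) - 2.
chi = -6 + -44 - 2 = -52

-52


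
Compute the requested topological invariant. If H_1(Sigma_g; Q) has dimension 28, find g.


For a closed orientable surface: b_1 = 2g.
28 = 2g
g = 28 / 2 = 14

14


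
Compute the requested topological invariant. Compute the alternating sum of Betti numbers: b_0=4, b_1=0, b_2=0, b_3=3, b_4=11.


chi = sum_k (-1)^k b_k.
= (4) + (0) + (0) + (-3) + (11)
= 12

12


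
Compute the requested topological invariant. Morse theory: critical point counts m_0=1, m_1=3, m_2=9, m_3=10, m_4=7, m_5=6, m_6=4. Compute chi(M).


Morse theory: chi(M) = sum_k (-1)^k m_k where m_k = #(index-k critical points).
= (1) + (-3) + (9) + (-10) + (7) + (-6) + (4) = 2

2


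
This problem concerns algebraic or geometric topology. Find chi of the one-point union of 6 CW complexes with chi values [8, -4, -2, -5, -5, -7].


chi(A v B) = chi(A) + chi(B) - 1 (one point identified).
For 6 spaces: chi = (sum chi_i) - (6 - 1).
sum = -15; chi = -15 - 5 = -20

-20


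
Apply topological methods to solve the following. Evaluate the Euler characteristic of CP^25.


CP^25 has one cell in each even dimension 0, 2, ..., 2*25 (25+1 cells total).
All cells are even-dimensional, so chi = number of cells.
chi = 25 + 1 = 26

26


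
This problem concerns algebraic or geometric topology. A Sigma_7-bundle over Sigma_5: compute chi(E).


For a fiber bundle F -> E -> B (with CW structure): chi(E) = chi(B) * chi(F).
chi(Sigma_5) = -8, chi(Sigma_7) = -12.
chi(E) = (-8) * (-12) = 96

96


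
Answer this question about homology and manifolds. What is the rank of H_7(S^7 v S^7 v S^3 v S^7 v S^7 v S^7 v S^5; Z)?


For a wedge of spheres, H_k (k>0) is free on one generator per sphere of dimension k.
Spheres of dimension 7: count = 5.
b_7 = 5

5


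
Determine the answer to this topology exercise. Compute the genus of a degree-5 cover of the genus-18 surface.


For an n-sheeted cover: chi(E) = n * chi(B).
chi(Sigma_18) = 2 - 2*18 = -34.
chi(E) = 5 * (-34) = -170.
genus(E) = (2 - chi(E))/2 = (2 - (-170))/2 = 172/2 = 86

86


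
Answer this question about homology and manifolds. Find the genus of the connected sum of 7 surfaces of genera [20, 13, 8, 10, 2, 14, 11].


Genus is additive under connected sum of orientable surfaces.
g = 20 + 13 + 8 + 10 + 2 + 14 + 11 = 78

78


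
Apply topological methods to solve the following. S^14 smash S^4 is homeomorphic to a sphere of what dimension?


S^m ^ S^n = S^{m+n}.
k = 14 + 4 = 18

18


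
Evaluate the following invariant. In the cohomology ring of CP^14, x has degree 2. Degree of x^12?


|x| = 2 in H^*(CP^n).
|x^12| = 12 * |x| = 12 * 2 = 24

24


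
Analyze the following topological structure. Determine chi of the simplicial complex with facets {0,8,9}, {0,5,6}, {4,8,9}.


Enumerate all faces; f-vector: f_0=6, f_1=8, f_2=3.
chi = sum (-1)^k f_k = 1

1


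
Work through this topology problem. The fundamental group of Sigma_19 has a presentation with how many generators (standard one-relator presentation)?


Standard presentation: pi_1(Sigma_g) = <a_1,b_1,...,a_g,b_g | [a_1,b_1]...[a_g,b_g] = 1>.
Number of generators = 2g = 2*19 = 38

38


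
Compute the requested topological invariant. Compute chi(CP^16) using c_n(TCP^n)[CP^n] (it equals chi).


For any closed oriented manifold, <e(TM),[M]> = chi(M).
chi(CP^16) = 16+1 = 17

17


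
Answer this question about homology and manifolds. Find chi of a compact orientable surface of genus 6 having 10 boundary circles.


For a compact orientable surface with genus g and b boundary components: chi = 2 - 2g - b.
chi = 2 - 2*6 - 10 = 2 - 12 - 10 = -20

-20


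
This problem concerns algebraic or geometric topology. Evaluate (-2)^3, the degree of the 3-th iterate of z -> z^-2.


deg(f) = -2. Degree is multiplicative: deg(f^3) = (deg f)^3.
deg(f^3) = (-2)^3 = -8

-8


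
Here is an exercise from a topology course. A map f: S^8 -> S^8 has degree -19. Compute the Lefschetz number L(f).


On S^8: L(f) = tr(f_0*) + (-1)^8 tr(f_8*) = 1 + (-1)^8 * deg(f).
L(f) = 1 + (-1)^8 * -19 = 1 + -19 = -18

-18


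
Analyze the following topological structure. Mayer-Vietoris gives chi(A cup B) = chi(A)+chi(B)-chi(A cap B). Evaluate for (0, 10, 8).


chi(A cup B) = chi(A) + chi(B) - chi(A cap B)
= 0 + (10) - (8)
= 2

2


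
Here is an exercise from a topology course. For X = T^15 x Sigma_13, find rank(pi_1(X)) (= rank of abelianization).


pi_1(A x B) = pi_1(A) x pi_1(B); rank of abelianization = b_1.
b_1(T^15) = 15, b_1(Sigma_13) = 2*13 = 26.
b_1(product) = 15 + 26 = 41

41


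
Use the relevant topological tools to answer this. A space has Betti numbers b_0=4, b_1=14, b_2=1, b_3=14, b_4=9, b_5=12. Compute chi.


chi = sum_k (-1)^k b_k.
= (4) + (-14) + (1) + (-14) + (9) + (-12)
= -26

-26


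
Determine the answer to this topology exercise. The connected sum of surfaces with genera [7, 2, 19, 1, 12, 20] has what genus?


Genus is additive under connected sum of orientable surfaces.
g = 7 + 2 + 19 + 1 + 12 + 20 = 61

61


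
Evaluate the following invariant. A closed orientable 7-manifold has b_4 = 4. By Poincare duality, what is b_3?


Poincare duality for closed orientable n-manifolds: b_k = b_{n-k}.
Here n = 7, so b_3 = b_4 = 4

4


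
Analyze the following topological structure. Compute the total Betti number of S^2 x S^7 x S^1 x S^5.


Total Betti number is multiplicative under products.
Each S^d (d>=1) has total Betti number 2.
There are 4 sphere factors.
Total = 2^4 = 16

16


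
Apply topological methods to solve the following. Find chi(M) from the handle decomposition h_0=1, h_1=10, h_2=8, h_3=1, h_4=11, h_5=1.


Handles of index k contribute (-1)^k to chi (same as CW cells).
chi = (1) + (-10) + (8) + (-1) + (11) + (-1) = 8

8


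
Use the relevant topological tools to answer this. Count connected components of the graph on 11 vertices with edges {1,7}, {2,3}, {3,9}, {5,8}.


Run DFS/union-find over 11 vertices.
V = 11, E = 4.
Number of components = 7

7


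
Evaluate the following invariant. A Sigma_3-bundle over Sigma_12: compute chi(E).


For a fiber bundle F -> E -> B (with CW structure): chi(E) = chi(B) * chi(F).
chi(Sigma_12) = -22, chi(Sigma_3) = -4.
chi(E) = (-22) * (-4) = 88

88


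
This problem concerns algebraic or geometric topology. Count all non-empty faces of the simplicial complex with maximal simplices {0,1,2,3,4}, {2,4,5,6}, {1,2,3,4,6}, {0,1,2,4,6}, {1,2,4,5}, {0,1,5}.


Each maximal simplex on m vertices has 2^m - 1 nonempty faces.
Take the union (dedupe shared faces).
Total distinct faces = 69

69


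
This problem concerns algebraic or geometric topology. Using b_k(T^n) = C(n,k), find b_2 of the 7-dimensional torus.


By the Kunneth formula, b_k(T^n) = C(n,k).
b_2(T^7) = C(7,2).
C(7,2) = 7!/(2!*5!) = 21

21


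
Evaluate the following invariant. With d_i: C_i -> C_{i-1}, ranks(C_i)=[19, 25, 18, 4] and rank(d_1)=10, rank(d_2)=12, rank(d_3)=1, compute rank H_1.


rank H_k = rank(ker d_k) - rank(im d_{k+1}).
rank(ker d_1) = rank(C_1) - rank(d_1) = 25 - 10 = 15.
rank(im d_{1+1}) = 12.
rank H_1 = 15 - 12 = 3

3


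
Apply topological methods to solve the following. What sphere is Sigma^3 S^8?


Each suspension raises dimension by 1: Sigma S^n = S^{n+1}.
Sigma^3 S^8 = S^{8+3} = S^11

11


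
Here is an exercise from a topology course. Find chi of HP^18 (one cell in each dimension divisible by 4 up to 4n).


HP^18 has one cell in each dimension 0, 4, ..., 4*18 (18+1 cells, all even-dim).
chi = 18 + 1 = 19

19


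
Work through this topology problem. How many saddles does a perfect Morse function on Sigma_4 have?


A perfect Morse function has m_k = b_k.
For Sigma_4: b_0=1, b_1=2g=8, b_2=1.
Saddles m_1 = 2g = 8

8


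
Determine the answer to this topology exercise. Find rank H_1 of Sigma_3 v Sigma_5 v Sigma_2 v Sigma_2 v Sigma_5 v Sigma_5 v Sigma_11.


For a wedge X v Y: reduced H_k(X v Y) = H_k(X) + H_k(Y).
Each Sigma_g contributes b_1 = 2g.
b_1 = 6 + 10 + 4 + 4 + 10 + 10 + 22 = 66

66


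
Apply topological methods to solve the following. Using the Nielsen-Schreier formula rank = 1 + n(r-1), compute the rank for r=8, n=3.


Nielsen-Schreier: an index-n subgroup of F_r is free of rank 1 + n(r-1).
Equivalently: chi(cover) = n*chi(base); chi(vee_r S^1) = 1 - 8 = -7.
chi(E) = 3*(-7) = -21; rank = 1 - chi(E) = 1 - (-21) = 22.
rank = 1 + 3*(8-1) = 1 + 21 = 22

22


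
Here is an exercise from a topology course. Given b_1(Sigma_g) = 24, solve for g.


For a closed orientable surface: b_1 = 2g.
24 = 2g
g = 24 / 2 = 12

12


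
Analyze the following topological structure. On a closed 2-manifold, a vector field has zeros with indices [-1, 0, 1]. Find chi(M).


Poincare-Hopf: chi(M) = sum of indices of zeros.
chi = (-1) + (0) + (1) = 0

0


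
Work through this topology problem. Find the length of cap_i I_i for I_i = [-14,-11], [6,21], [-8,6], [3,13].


Intersection = [max(a_i), min(b_i)] = [6, -11].
Since 6 > -11, the intersection is empty.
Length = 0

0


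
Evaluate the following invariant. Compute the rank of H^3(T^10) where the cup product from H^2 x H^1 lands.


Cup product: H^p x H^q -> H^{p+q}; here p+q = 2+1 = 3.
rank H^k(T^n) = C(n,k).
C(10,3) = 120

120


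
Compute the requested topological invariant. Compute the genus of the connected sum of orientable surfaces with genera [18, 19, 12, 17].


Genus is additive under connected sum of orientable surfaces.
g = 18 + 19 + 12 + 17 = 66

66


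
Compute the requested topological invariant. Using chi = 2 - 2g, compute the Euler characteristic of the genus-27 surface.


For a closed orientable surface of genus g: chi = 2 - 2g.
Here g = 27.
chi = 2 - 2*27 = 2 - 54 = -52

-52


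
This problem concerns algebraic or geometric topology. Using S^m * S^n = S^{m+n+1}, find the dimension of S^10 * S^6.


Join of spheres: S^m * S^n = S^{m+n+1}.
dim = 10 + 6 + 1 = 17

17


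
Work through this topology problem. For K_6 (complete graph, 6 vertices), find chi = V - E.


K_6: V = 6, E = C(6,2) = 15.
chi = V - E = 6 - 15 = -9

-9


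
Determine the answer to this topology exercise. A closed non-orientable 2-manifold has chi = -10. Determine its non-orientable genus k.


chi = 2 - k for closed non-orientable surfaces with k crosscaps.
-10 = 2 - k
k = 2 - (-10) = 12

12


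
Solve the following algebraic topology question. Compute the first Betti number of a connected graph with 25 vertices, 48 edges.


For a connected graph: rank(pi_1) = b_1 = E - V + 1 = 1 - chi.
chi = V - E = 25 - 48 = -23.
rank = 1 - (-23) = 48 - 25 + 1 = 24

24


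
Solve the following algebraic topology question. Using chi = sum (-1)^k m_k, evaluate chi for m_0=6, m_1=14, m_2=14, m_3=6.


Morse theory: chi(M) = sum_k (-1)^k m_k where m_k = #(index-k critical points).
= (6) + (-14) + (14) + (-6) = 0

0


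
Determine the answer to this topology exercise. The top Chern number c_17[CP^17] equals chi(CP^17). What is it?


For any closed oriented manifold, <e(TM),[M]> = chi(M).
chi(CP^17) = 17+1 = 18

18


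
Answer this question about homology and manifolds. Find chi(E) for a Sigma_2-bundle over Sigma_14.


For a fiber bundle F -> E -> B (with CW structure): chi(E) = chi(B) * chi(F).
chi(Sigma_14) = -26, chi(Sigma_2) = -2.
chi(E) = (-26) * (-2) = 52

52


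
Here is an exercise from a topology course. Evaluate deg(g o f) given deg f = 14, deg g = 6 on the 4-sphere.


Degree is multiplicative under composition: deg(g o f) = deg(g) * deg(f).
= 6 * 14 = 84

84


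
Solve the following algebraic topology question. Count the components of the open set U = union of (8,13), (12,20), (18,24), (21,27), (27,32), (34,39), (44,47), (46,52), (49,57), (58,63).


Sort and merge overlapping open intervals.
Merged: (8,27), (27,32), (34,39), (44,57), (58,63).
Number of components = 5

5


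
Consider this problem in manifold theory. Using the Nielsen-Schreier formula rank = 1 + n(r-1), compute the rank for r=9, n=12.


Nielsen-Schreier: an index-n subgroup of F_r is free of rank 1 + n(r-1).
Equivalently: chi(cover) = n*chi(base); chi(vee_r S^1) = 1 - 9 = -8.
chi(E) = 12*(-8) = -96; rank = 1 - chi(E) = 1 - (-96) = 97.
rank = 1 + 12*(9-1) = 1 + 96 = 97

97


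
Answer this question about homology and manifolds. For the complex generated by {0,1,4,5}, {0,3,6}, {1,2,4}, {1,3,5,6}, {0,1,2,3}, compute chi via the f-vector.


Enumerate all faces; f-vector: f_0=7, f_1=17, f_2=14, f_3=3.
chi = sum (-1)^k f_k = 1

1


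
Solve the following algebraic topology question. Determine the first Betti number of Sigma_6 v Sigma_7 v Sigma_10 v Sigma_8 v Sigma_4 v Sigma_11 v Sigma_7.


For a wedge X v Y: reduced H_k(X v Y) = H_k(X) + H_k(Y).
Each Sigma_g contributes b_1 = 2g.
b_1 = 12 + 14 + 20 + 16 + 8 + 22 + 14 = 106

106


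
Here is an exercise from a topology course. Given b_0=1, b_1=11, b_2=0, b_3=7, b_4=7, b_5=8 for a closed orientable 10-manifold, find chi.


By Poincare duality b_k = b_{10-k}, so full Betti numbers: b_0=1, b_1=11, b_2=0, b_3=7, b_4=7, b_5=8, b_6=7, b_7=7, b_8=0, b_9=11, b_10=1.
chi = sum (-1)^k b_k = -28

-28


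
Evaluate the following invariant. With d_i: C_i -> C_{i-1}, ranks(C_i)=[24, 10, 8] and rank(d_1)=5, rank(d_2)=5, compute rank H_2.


rank H_k = rank(ker d_k) - rank(im d_{k+1}).
rank(ker d_2) = rank(C_2) - rank(d_2) = 8 - 5 = 3.
rank(im d_{2+1}) = 0.
rank H_2 = 3 - 0 = 3

3


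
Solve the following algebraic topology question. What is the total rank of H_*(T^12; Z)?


b_k(T^12) = C(12,k), so the sum over k is sum_k C(12,k) = 2^12.
Total = 2^12 = 4096

4096


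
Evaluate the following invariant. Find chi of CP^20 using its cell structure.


CP^20 has one cell in each even dimension 0, 2, ..., 2*20 (20+1 cells total).
All cells are even-dimensional, so chi = number of cells.
chi = 20 + 1 = 21

21


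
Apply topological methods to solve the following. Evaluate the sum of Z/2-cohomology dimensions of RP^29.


H^k(RP^29; Z/2) = Z/2 for each 0 <= k <= 29.
Total dimension = 29 + 1 = 30

30


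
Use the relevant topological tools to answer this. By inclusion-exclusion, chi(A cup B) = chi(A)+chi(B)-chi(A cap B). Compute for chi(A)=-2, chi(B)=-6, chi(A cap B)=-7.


chi(A cup B) = chi(A) + chi(B) - chi(A cap B)
= -2 + (-6) - (-7)
= -1

-1


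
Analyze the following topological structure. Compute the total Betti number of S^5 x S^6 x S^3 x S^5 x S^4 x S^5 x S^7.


Total Betti number is multiplicative under products.
Each S^d (d>=1) has total Betti number 2.
There are 7 sphere factors.
Total = 2^7 = 128

128


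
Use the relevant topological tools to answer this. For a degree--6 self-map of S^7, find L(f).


On S^7: L(f) = tr(f_0*) + (-1)^7 tr(f_7*) = 1 + (-1)^7 * deg(f).
L(f) = 1 + (-1)^7 * -6 = 1 + 6 = 7

7


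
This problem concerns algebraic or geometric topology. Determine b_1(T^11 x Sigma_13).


pi_1(A x B) = pi_1(A) x pi_1(B); rank of abelianization = b_1.
b_1(T^11) = 11, b_1(Sigma_13) = 2*13 = 26.
b_1(product) = 11 + 26 = 37

37


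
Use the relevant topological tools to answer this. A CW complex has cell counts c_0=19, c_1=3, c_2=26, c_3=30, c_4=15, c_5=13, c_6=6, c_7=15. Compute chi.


chi = sum_k (-1)^k c_k.
= (-1)^0*19 + (-1)^1*3 + (-1)^2*26 + (-1)^3*30 + (-1)^4*15 + (-1)^5*13 + (-1)^6*6 + (-1)^7*15
= (19) + (-3) + (26) + (-30) + (15) + (-13) + (6) + (-15)
= 5

5


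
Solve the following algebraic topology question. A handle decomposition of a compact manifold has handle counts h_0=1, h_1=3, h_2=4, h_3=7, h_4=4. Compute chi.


Handles of index k contribute (-1)^k to chi (same as CW cells).
chi = (1) + (-3) + (4) + (-7) + (4) = -1

-1


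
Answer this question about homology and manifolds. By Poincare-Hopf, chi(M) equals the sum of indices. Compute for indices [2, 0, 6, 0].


Poincare-Hopf: chi(M) = sum of indices of zeros.
chi = (2) + (0) + (6) + (0) = 8

8


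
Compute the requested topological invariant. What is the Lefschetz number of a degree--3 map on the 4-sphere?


On S^4: L(f) = tr(f_0*) + (-1)^4 tr(f_4*) = 1 + (-1)^4 * deg(f).
L(f) = 1 + (-1)^4 * -3 = 1 + -3 = -2

-2


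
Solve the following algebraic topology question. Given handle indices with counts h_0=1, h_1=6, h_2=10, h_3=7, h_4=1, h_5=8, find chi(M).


Handles of index k contribute (-1)^k to chi (same as CW cells).
chi = (1) + (-6) + (10) + (-7) + (1) + (-8) = -9

-9


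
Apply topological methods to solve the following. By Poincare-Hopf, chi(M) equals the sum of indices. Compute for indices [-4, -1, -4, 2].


Poincare-Hopf: chi(M) = sum of indices of zeros.
chi = (-4) + (-1) + (-4) + (2) = -7

-7


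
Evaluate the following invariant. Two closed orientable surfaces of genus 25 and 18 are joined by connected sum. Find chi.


chi(Sigma_25) = 2 - 2*25 = -48
chi(Sigma_18) = 2 - 2*18 = -34
For surfaces: chi(A#B) = chi(A) + chi(B) - 2.
chi = -48 + -34 - 2 = -84

-84


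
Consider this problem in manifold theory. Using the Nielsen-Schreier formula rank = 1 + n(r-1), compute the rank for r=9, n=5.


Nielsen-Schreier: an index-n subgroup of F_r is free of rank 1 + n(r-1).
Equivalently: chi(cover) = n*chi(base); chi(vee_r S^1) = 1 - 9 = -8.
chi(E) = 5*(-8) = -40; rank = 1 - chi(E) = 1 - (-40) = 41.
rank = 1 + 5*(9-1) = 1 + 40 = 41

41


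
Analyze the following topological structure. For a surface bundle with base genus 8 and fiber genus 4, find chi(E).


For a fiber bundle F -> E -> B (with CW structure): chi(E) = chi(B) * chi(F).
chi(Sigma_8) = -14, chi(Sigma_4) = -6.
chi(E) = (-14) * (-6) = 84

84


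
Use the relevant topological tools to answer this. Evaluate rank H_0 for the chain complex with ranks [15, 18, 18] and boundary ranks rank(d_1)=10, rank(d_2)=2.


rank H_k = rank(ker d_k) - rank(im d_{k+1}).
rank(ker d_0) = rank(C_0) - rank(d_0) = 15 - 0 = 15.
rank(im d_{0+1}) = 10.
rank H_0 = 15 - 10 = 5

5


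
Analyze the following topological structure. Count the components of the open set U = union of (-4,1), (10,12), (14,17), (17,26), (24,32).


Sort and merge overlapping open intervals.
Merged: (-4,1), (10,12), (14,17), (17,32).
Number of components = 4

4


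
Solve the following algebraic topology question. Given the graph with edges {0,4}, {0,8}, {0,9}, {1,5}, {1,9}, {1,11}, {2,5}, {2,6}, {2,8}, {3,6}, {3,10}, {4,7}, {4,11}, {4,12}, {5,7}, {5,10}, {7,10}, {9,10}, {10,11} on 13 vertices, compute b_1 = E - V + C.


b_1 = E - V + (number of components).
E = 19, V = 13, components = 1.
b_1 = 19 - 13 + 1 = 7

7


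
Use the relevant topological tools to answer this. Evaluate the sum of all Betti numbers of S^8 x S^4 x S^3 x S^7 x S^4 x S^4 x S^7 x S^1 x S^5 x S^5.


Total Betti number is multiplicative under products.
Each S^d (d>=1) has total Betti number 2.
There are 10 sphere factors.
Total = 2^10 = 1024

1024


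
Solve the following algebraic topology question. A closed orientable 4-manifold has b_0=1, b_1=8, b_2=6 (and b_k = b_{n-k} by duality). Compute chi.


By Poincare duality b_k = b_{4-k}, so full Betti numbers: b_0=1, b_1=8, b_2=6, b_3=8, b_4=1.
chi = sum (-1)^k b_k = -8

-8


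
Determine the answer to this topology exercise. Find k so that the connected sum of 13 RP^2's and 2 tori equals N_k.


Since a >= 1, the sum is non-orientable; each T^2 can be replaced by RP^2 # RP^2 (since T^2#RP^2 = 3RP^2).
Total crosscaps k = 13 + 2*2 = 17.
Check via chi: chi = 13*1 + 2*0 - (13+2-1)*2 = -15 = 2 - k = -15. Consistent.

17


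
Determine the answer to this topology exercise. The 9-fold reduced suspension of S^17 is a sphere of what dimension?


Each suspension raises dimension by 1: Sigma S^n = S^{n+1}.
Sigma^9 S^17 = S^{17+9} = S^26

26


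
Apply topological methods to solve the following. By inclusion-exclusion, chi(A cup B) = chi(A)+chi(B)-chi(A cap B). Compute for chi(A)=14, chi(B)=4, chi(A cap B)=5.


chi(A cup B) = chi(A) + chi(B) - chi(A cap B)
= 14 + (4) - (5)
= 13

13


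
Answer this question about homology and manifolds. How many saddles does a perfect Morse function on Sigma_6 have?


A perfect Morse function has m_k = b_k.
For Sigma_6: b_0=1, b_1=2g=12, b_2=1.
Saddles m_1 = 2g = 12

12


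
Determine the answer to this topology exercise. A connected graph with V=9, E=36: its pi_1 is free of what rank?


For a connected graph: rank(pi_1) = b_1 = E - V + 1 = 1 - chi.
chi = V - E = 9 - 36 = -27.
rank = 1 - (-27) = 36 - 9 + 1 = 28

28


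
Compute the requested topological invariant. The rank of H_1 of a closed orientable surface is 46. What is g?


For a closed orientable surface: b_1 = 2g.
46 = 2g
g = 46 / 2 = 23

23


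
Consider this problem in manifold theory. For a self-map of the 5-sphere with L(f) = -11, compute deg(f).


L(f) = 1 + (-1)^5 deg(f) on S^5.
-11 = 1 + (-1)^5 * deg(f)
(-1)^5 * deg(f) = -12
deg(f) = 12

12


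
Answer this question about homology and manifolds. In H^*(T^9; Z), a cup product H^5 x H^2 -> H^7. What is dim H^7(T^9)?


Cup product: H^p x H^q -> H^{p+q}; here p+q = 5+2 = 7.
rank H^k(T^n) = C(n,k).
C(9,7) = 36

36


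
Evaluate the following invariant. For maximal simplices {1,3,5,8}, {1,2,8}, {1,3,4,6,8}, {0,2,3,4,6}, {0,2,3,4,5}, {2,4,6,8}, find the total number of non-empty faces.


Each maximal simplex on m vertices has 2^m - 1 nonempty faces.
Take the union (dedupe shared faces).
Total distinct faces = 83

83


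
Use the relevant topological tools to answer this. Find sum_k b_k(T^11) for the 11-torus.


b_k(T^11) = C(11,k), so the sum over k is sum_k C(11,k) = 2^11.
Total = 2^11 = 2048

2048


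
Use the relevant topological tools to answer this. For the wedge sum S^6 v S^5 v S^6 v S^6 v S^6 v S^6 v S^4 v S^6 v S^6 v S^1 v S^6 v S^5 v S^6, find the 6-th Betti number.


For a wedge of spheres, H_k (k>0) is free on one generator per sphere of dimension k.
Spheres of dimension 6: count = 9.
b_6 = 9

9


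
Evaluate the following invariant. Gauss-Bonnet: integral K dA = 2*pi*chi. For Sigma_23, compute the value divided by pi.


Gauss-Bonnet: integral K dA = 2*pi*chi(M).
chi(Sigma_23) = 2 - 2*23 = -44.
(integral K dA)/pi = 2*chi = 2*(-44) = -88

-88


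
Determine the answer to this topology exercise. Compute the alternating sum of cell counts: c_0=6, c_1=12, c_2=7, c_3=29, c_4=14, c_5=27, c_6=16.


chi = sum_k (-1)^k c_k.
= (-1)^0*6 + (-1)^1*12 + (-1)^2*7 + (-1)^3*29 + (-1)^4*14 + (-1)^5*27 + (-1)^6*16
= (6) + (-12) + (7) + (-29) + (14) + (-27) + (16)
= -25

-25


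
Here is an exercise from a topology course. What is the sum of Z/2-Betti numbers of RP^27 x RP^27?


dim H^*(RP^n; Z/2) = n+1 (one Z/2 in each degree 0..n).
Total Betti number is multiplicative.
Total = (27+1) * (27+1) = 28 * 28 = 784

784


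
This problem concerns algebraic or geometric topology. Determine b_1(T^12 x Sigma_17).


pi_1(A x B) = pi_1(A) x pi_1(B); rank of abelianization = b_1.
b_1(T^12) = 12, b_1(Sigma_17) = 2*17 = 34.
b_1(product) = 12 + 34 = 46

46


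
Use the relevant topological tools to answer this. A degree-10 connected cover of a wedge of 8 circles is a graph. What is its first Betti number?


Nielsen-Schreier: an index-n subgroup of F_r is free of rank 1 + n(r-1).
Equivalently: chi(cover) = n*chi(base); chi(vee_r S^1) = 1 - 8 = -7.
chi(E) = 10*(-7) = -70; rank = 1 - chi(E) = 1 - (-70) = 71.
rank = 1 + 10*(8-1) = 1 + 70 = 71

71


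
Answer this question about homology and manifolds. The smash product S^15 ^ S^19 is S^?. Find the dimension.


S^m ^ S^n = S^{m+n}.
k = 15 + 19 = 34

34


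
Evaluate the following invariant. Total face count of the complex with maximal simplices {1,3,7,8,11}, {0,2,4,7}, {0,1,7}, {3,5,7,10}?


Each maximal simplex on m vertices has 2^m - 1 nonempty faces.
Take the union (dedupe shared faces).
Total distinct faces = 59

59


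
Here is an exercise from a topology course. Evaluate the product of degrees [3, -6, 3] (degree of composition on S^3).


Degree is multiplicative: deg(composition) = product of degrees.
= (3) * (-6) * (3) = -54

-54


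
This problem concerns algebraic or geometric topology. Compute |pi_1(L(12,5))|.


pi_1(L(p,q)) = Z/pZ for any q coprime to p.
|pi_1(L(12,5))| = 12

12


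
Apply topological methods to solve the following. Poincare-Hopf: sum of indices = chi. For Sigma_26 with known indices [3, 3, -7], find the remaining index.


Poincare-Hopf: sum of indices = chi(M).
chi(Sigma_26) = 2 - 2*26 = -50.
Sum of known indices = -1.
x = chi - (sum known) = -50 - (-1) = -49

-49


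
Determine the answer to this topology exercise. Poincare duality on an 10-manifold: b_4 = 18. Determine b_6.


Poincare duality for closed orientable n-manifolds: b_k = b_{n-k}.
Here n = 10, so b_6 = b_4 = 18

18


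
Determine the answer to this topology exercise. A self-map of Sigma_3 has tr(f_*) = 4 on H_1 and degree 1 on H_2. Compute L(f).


L(f) = tr(f_0*) - tr(f_1*) + tr(f_2*).
= 1 - (4) + (1)
= -2

-2


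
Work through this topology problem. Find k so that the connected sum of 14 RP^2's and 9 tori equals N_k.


Since a >= 1, the sum is non-orientable; each T^2 can be replaced by RP^2 # RP^2 (since T^2#RP^2 = 3RP^2).
Total crosscaps k = 14 + 2*9 = 32.
Check via chi: chi = 14*1 + 9*0 - (14+9-1)*2 = -30 = 2 - k = -30. Consistent.

32


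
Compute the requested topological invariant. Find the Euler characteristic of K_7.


K_7: V = 7, E = C(7,2) = 21.
chi = V - E = 7 - 21 = -14

-14


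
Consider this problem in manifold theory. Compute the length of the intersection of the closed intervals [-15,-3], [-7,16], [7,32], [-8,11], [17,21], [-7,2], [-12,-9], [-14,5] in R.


Intersection = [max(a_i), min(b_i)] = [17, -9].
Since 17 > -9, the intersection is empty.
Length = 0

0


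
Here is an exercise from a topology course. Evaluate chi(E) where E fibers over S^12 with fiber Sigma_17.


chi(S^12) = 2 (n even), chi(Sigma_17) = 2 - 2*17 = -32.
chi(E) = 2 * (-32) = -64

-64


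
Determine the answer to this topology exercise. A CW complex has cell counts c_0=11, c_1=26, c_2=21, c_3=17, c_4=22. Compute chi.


chi = sum_k (-1)^k c_k.
= (-1)^0*11 + (-1)^1*26 + (-1)^2*21 + (-1)^3*17 + (-1)^4*22
= (11) + (-26) + (21) + (-17) + (22)
= 11

11


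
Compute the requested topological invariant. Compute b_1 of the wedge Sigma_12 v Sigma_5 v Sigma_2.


For a wedge X v Y: reduced H_k(X v Y) = H_k(X) + H_k(Y).
Each Sigma_g contributes b_1 = 2g.
b_1 = 24 + 10 + 4 = 38

38


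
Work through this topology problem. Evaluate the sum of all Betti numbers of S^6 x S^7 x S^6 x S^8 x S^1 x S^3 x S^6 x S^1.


Total Betti number is multiplicative under products.
Each S^d (d>=1) has total Betti number 2.
There are 8 sphere factors.
Total = 2^8 = 256

256


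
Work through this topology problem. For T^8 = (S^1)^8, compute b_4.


By the Kunneth formula, b_k(T^n) = C(n,k).
b_4(T^8) = C(8,4).
C(8,4) = 8!/(4!*4!) = 70

70


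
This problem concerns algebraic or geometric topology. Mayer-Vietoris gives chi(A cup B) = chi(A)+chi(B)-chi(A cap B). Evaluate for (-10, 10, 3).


chi(A cup B) = chi(A) + chi(B) - chi(A cap B)
= -10 + (10) - (3)
= -3

-3


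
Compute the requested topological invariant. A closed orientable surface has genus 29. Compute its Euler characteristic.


For a closed orientable surface of genus g: chi = 2 - 2g.
Here g = 29.
chi = 2 - 2*29 = 2 - 58 = -56

-56


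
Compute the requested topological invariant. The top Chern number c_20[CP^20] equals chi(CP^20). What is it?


For any closed oriented manifold, <e(TM),[M]> = chi(M).
chi(CP^20) = 20+1 = 21

21


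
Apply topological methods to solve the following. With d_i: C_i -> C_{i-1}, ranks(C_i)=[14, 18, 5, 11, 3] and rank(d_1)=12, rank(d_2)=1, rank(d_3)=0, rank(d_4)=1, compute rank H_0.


rank H_k = rank(ker d_k) - rank(im d_{k+1}).
rank(ker d_0) = rank(C_0) - rank(d_0) = 14 - 0 = 14.
rank(im d_{0+1}) = 12.
rank H_0 = 14 - 12 = 2

2


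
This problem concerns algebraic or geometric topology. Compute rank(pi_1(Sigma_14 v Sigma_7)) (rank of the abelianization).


For a wedge: H_1(A v B) = H_1(A) + H_1(B).
b_1(Sigma_14) = 28, b_1(Sigma_7) = 14.
b_1 = 28 + 14 = 42

42


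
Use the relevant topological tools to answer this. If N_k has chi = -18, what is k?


chi = 2 - k for closed non-orientable surfaces with k crosscaps.
-18 = 2 - k
k = 2 - (-18) = 20

20


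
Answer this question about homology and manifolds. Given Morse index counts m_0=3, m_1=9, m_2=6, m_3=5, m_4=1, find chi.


Morse theory: chi(M) = sum_k (-1)^k m_k where m_k = #(index-k critical points).
= (3) + (-9) + (6) + (-5) + (1) = -4

-4
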